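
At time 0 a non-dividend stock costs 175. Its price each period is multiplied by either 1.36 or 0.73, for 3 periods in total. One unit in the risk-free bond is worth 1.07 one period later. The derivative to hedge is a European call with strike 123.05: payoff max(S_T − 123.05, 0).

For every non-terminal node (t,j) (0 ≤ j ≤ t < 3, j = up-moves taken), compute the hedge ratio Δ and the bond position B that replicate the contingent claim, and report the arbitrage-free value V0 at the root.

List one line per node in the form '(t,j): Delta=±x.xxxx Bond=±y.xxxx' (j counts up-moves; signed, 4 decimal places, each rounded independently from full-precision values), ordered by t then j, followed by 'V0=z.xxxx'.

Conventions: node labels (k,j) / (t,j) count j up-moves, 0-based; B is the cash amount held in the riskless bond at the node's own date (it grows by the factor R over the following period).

(0,0): Delta=0.9077 Bond=-79.9195
(1,0): Delta=0.7062 Bond=-59.7644
(1,1): Delta=1.0000 Bond=-107.4766
(2,0): Delta=0.0643 Bond=-4.0937
(2,1): Delta=1.0000 Bond=-115.0000
(2,2): Delta=1.0000 Bond=-115.0000
V0=78.9314

The replicating-portfolio and risk-neutral prices coincide; use p* = (1.07−0.73)/(1.36−0.73) = 0.5397 for the latter.
Payoffs at expiry: V(3,0)=0.0000, V(3,1)=3.7802, V(3,2)=113.2364, V(3,3)=317.1548
Node (2,0) S=93.2575: V=(p*·3.7802+(1−p*)·0.0000)/1.07=1.9066; Δ=(3.7802−0.0000)/(126.8302−68.0780)=0.0643; B=V−Δ·S=-4.0937
Node (2,1) S=173.7400: V=(p*·113.2364+(1−p*)·3.7802)/1.07=58.7400; Δ=(113.2364−3.7802)/(236.2864−126.8302)=1.0000; B=V−Δ·S=-115.0000
Node (2,2) S=323.6800: V=(p*·317.1548+(1−p*)·113.2364)/1.07=208.6800; Δ=(317.1548−113.2364)/(440.2048−236.2864)=1.0000; B=V−Δ·S=-115.0000
Node (1,0) S=127.7500: V=(p*·58.7400+(1−p*)·1.9066)/1.07=30.4473; Δ=(58.7400−1.9066)/(173.7400−93.2575)=0.7062; B=V−Δ·S=-59.7644
Node (1,1) S=238.0000: V=(p*·208.6800+(1−p*)·58.7400)/1.07=130.5234; Δ=(208.6800−58.7400)/(323.6800−173.7400)=1.0000; B=V−Δ·S=-107.4766
Node (0,0) S=175.0000: V=(p*·130.5234+(1−p*)·30.4473)/1.07=78.9314; Δ=(130.5234−30.4473)/(238.0000−127.7500)=0.9077; B=V−Δ·S=-79.9195
Sanity check at the root: Δ(0,0)·S0 + B(0,0) reproduces V0 = 78.9314.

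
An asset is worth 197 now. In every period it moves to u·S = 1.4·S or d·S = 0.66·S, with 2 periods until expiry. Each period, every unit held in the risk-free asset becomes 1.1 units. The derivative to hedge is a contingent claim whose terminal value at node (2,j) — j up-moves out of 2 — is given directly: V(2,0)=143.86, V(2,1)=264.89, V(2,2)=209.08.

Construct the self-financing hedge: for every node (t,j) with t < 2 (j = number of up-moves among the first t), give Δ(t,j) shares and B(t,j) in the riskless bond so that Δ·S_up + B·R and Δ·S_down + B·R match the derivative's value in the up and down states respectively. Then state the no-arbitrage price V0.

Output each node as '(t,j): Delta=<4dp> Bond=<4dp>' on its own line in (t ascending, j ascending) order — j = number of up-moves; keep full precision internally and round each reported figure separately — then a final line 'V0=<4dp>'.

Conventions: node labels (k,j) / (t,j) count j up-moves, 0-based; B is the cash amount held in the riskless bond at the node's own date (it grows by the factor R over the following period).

(0,0): Delta=0.0990 Bond=166.6602
(1,0): Delta=1.2579 Bond=32.6494
(1,1): Delta=-0.2735 Bond=286.0604
V0=186.1711

Under the risk-neutral measure, an up-move has probability p* = (R−d)/(u−d) = 0.5946 and values discount at R = 1.1.
Payoffs at expiry: V(2,0)=143.8600, V(2,1)=264.8900, V(2,2)=209.0800
Node (1,0) S=130.0200: V=(p*·264.8900+(1−p*)·143.8600)/1.1=196.2034; Δ=(264.8900−143.8600)/(182.0280−85.8132)=1.2579; B=V−Δ·S=32.6494
Node (1,1) S=275.8000: V=(p*·209.0800+(1−p*)·264.8900)/1.1=210.6415; Δ=(209.0800−264.8900)/(386.1200−182.0280)=-0.2735; B=V−Δ·S=286.0604
Node (0,0) S=197.0000: V=(p*·210.6415+(1−p*)·196.2034)/1.1=186.1711; Δ=(210.6415−196.2034)/(275.8000−130.0200)=0.0990; B=V−Δ·S=166.6602
Check: Δ(0,0)·S0 + B(0,0) = 186.1711 = V0.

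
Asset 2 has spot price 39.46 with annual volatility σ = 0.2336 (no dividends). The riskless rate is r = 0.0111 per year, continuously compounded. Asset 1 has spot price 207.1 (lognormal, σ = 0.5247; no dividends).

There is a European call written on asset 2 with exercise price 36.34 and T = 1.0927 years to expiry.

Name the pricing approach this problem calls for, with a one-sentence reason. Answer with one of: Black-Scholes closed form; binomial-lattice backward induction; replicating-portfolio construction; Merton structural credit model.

framework: Black-Scholes closed form

Key observation: with asset 2 following a GBM at constant σ and r, the European call struck at 36.34 prices in closed form — nothing here needs a stepwise model or a balance sheet.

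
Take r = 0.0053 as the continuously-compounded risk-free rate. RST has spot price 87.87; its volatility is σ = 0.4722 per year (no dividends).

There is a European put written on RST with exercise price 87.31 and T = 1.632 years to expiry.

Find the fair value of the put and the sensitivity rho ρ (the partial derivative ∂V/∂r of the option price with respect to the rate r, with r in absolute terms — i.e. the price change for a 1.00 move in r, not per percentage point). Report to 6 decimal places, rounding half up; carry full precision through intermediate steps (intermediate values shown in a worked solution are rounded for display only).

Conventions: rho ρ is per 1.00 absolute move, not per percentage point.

σ√T = 0.4722·√1.632 = 0.603234
d₁ = (ln(S/K) + (r+σ²/2)T) / (σ√T) = (ln(87.87/87.31) + (0.0053+0.4722²/2)·1.632) / 0.603234 = (0.006393 + 0.190595) / 0.603234 = 0.326554
d₂ = d₁ − σ√T = 0.326554 − 0.603234 = -0.276680
e^{−rT} = 0.991388
N(−d₁) = 0.372002,  N(−d₂) = 0.608987
Put price V = K·e^{−rT}·N(−d₂) − S·N(−d₁) = 52.712736 − 32.687854 = 20.024882
ρ = −K·T·e^{−rT}·N(−d₂) = -86.027185

price = 20.024882
ρ = -86.027185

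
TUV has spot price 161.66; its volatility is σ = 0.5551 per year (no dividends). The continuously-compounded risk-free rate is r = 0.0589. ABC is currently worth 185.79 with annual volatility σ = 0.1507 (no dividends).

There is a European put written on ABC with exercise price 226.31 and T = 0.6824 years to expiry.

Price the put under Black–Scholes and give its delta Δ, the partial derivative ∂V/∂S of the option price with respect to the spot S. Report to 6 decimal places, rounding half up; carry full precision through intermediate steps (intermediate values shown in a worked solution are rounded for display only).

σ√T = 0.1507·√0.6824 = 0.124490
d₁ = (ln(S/K) + (r+σ²/2)T) / (σ√T) = (ln(185.79/226.31) + (0.0589+0.1507²/2)·0.6824) / 0.124490 = (-0.197289 + 0.047942) / 0.124490 = -1.199672
d₂ = d₁ − σ√T = -1.199672 − 0.124490 = -1.324161
e^{−rT} = 0.960604
N(−d₁) = 0.884867,  N(−d₂) = 0.907275
Put price V = K·e^{−rT}·N(−d₂) − S·N(−d₁) = 197.236397 − 164.399364 = 32.837034
Δ = −N(−d₁) = -0.884867

price = 32.837034
Δ = -0.884867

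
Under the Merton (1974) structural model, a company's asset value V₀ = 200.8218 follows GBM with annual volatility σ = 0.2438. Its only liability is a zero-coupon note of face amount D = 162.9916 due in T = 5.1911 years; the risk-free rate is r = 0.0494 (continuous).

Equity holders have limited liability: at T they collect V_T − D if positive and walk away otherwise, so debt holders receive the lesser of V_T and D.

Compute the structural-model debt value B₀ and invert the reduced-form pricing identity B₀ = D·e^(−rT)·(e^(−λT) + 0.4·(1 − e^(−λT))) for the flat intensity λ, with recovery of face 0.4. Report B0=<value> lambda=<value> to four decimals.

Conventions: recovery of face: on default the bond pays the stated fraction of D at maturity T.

B0=116.4060 lambda=0.0265

Apply the equity-as-call identities (strike 162.9916, horizon 5.1911 years):
d₁ = [ln(V₀/D) + (r + σ²/2)T] / (σ√T)
   = [ln(200.8218/162.9916) + (0.0494 + 0.5·0.2438²)·5.1911] / (0.2438·√5.1911)
   = [0.208719 + 0.410716] / 0.555474 = 1.115148
d₂ = d₁ − σ√T = 1.115148 − 0.555474 = 0.559674
N(d₁) = 0.867606,  N(d₂) = 0.712149,  e^(−rT) = 0.773801
E₀ = V₀·N(d₁) − D·e^(−rT)·N(d₂)
   = 200.8218·0.867606 − 162.9916·0.773801·0.712149 = 84.415837
B₀ = V₀ − E₀ = 200.8218 − 84.415837 = 116.405963
e^(−λT) = (B₀·e^(rT)/D − 0.4)/(1 − 0.4) = (116.4060·1.292322/162.9916 − 0.4)/0.6 = 0.87159252
λ = −ln(0.87159252)/5.1911 = 0.026475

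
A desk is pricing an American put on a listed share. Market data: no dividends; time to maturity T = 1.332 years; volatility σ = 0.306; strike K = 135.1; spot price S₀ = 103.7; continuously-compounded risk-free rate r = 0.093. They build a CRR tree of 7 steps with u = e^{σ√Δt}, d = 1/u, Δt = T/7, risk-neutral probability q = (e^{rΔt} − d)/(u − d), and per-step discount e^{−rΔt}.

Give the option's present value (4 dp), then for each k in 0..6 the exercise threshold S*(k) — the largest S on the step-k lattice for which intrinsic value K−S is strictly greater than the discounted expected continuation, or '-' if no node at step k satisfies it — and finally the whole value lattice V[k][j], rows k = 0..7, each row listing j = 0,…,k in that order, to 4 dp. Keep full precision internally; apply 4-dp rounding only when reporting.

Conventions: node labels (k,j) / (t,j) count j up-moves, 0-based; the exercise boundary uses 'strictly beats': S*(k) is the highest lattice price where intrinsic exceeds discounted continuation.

price = 31.4000
boundary = 103.7000 90.7419 103.7000 90.7419 103.7000 90.7419 103.7000
tree:
31.4000
44.3581 20.6655
55.6969 31.4000 11.9656
65.6189 44.3581 19.7688 5.5389
74.3011 55.6969 31.4000 10.2544 1.5987
81.8984 65.6189 44.3581 18.3813 3.4872 0.0000
88.5463 74.3011 55.6969 31.4000 7.6065 0.0000 0.0000
94.3635 81.8984 65.6189 44.3581 16.5915 0.0000 0.0000 0.0000

Δt=0.19029, u=1.14280, d=0.87504, q=0.53336, disc=e^(-rΔt)=0.98246
k=7 terminal: V=max(K-S,0) → 94.3635 81.8984 65.6189 44.3581 16.5915 0.0000 0.0000 0.0000
k=6: j=0 S=46.5537 intr=88.5463 cont=86.1765 V=88.5463[EX]; j=1 S=60.7989 intr=74.3011 cont=71.9313 V=74.3011[EX]; j=2 S=79.4031 intr=55.6969 cont=53.3272 V=55.6969[EX]; j=3 S=103.7000 intr=31.4000 cont=29.0302 V=31.4000[EX]; j=4 S=135.4317 intr=0.0000 cont=7.6065 V=7.6065[hold]; j=5 S=176.8731 intr=0.0000 cont=0.0000 V=0.0000[hold]; j=6 S=230.9953 intr=0.0000 cont=0.0000 V=0.0000[hold]  S*(6)=103.7000
k=5: j=0 S=53.2016 intr=81.8984 cont=79.5286 V=81.8984[EX]; j=1 S=69.4811 intr=65.6189 cont=63.2491 V=65.6189[EX]; j=2 S=90.7419 intr=44.3581 cont=41.9883 V=44.3581[EX]; j=3 S=118.5085 intr=16.5915 cont=18.3813 V=18.3813[hold]; j=4 S=154.7715 intr=0.0000 cont=3.4872 V=3.4872[hold]; j=5 S=202.1308 intr=0.0000 cont=0.0000 V=0.0000[hold]  S*(5)=90.7419
k=4: j=0 S=60.7989 intr=74.3011 cont=71.9313 V=74.3011[EX]; j=1 S=79.4031 intr=55.6969 cont=53.3272 V=55.6969[EX]; j=2 S=103.7000 intr=31.4000 cont=29.9681 V=31.4000[EX]; j=3 S=135.4317 intr=0.0000 cont=10.2544 V=10.2544[hold]; j=4 S=176.8731 intr=0.0000 cont=1.5987 V=1.5987[hold]  S*(4)=103.7000
k=3: j=0 S=69.4811 intr=65.6189 cont=63.2491 V=65.6189[EX]; j=1 S=90.7419 intr=44.3581 cont=41.9883 V=44.3581[EX]; j=2 S=118.5085 intr=16.5915 cont=19.7688 V=19.7688[hold]; j=3 S=154.7715 intr=0.0000 cont=5.5389 V=5.5389[hold]  S*(3)=90.7419
k=2: j=0 S=79.4031 intr=55.6969 cont=53.3272 V=55.6969[EX]; j=1 S=103.7000 intr=31.4000 cont=30.6952 V=31.4000[EX]; j=2 S=135.4317 intr=0.0000 cont=11.9656 V=11.9656[hold]  S*(2)=103.7000
k=1: j=0 S=90.7419 intr=44.3581 cont=41.9883 V=44.3581[EX]; j=1 S=118.5085 intr=16.5915 cont=20.6655 V=20.6655[hold]  S*(1)=90.7419
k=0: j=0 S=103.7000 intr=31.4000 cont=31.1650 V=31.4000[EX]  S*(0)=103.7000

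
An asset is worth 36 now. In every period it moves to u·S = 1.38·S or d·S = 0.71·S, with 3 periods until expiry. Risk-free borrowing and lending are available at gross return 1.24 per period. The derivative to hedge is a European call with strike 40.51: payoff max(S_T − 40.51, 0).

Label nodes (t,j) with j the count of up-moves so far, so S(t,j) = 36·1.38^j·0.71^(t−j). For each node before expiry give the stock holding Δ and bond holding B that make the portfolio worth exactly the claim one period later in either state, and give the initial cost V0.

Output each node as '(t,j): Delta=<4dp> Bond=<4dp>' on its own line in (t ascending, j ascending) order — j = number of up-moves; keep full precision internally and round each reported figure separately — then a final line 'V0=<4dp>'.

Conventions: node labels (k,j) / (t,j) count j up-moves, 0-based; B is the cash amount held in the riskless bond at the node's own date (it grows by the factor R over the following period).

Arbitrage-free pricing uses the up-move probability p* = (R−d)/(u−d) = 0.7910, discounting each step at R = 1.24.
Terminal payoffs: V(3,0)=0.0000, V(3,1)=0.0000, V(3,2)=8.1665, V(3,3)=54.1006
  t=2,j=0: stock 18.1476 → up 25.0437 (V=0.0000), down 12.8848 (V=0.0000). Price 0.0000; hedge Δ=0.0000, bond B=0.0000.
  t=2,j=1: stock 35.2728 → up 48.6765 (V=8.1665), down 25.0437 (V=0.0000). Price 5.2097; hedge Δ=0.3456, bond B=-6.9790.
  t=2,j=2: stock 68.5584 → up 94.6106 (V=54.1006), down 48.6765 (V=8.1665). Price 35.8890; hedge Δ=1.0000, bond B=-32.6694.
  t=1,j=0: stock 25.5600 → up 35.2728 (V=5.2097), down 18.1476 (V=0.0000). Price 3.3235; hedge Δ=0.3042, bond B=-4.4522.
  t=1,j=1: stock 49.6800 → up 68.5584 (V=35.8890), down 35.2728 (V=5.2097). Price 23.7729; hedge Δ=0.9217, bond B=-22.0171.
  t=0,j=0: stock 36.0000 → up 49.6800 (V=23.7729), down 25.5600 (V=3.3235). Price 15.7257; hedge Δ=0.8478, bond B=-14.7958.
Sanity check at the root: Δ(0,0)·S0 + B(0,0) reproduces V0 = 15.7257.

(0,0): Delta=0.8478 Bond=-14.7958
(1,0): Delta=0.3042 Bond=-4.4522
(1,1): Delta=0.9217 Bond=-22.0171
(2,0): Delta=0.0000 Bond=0.0000
(2,1): Delta=0.3456 Bond=-6.9790
(2,2): Delta=1.0000 Bond=-32.6694
V0=15.7257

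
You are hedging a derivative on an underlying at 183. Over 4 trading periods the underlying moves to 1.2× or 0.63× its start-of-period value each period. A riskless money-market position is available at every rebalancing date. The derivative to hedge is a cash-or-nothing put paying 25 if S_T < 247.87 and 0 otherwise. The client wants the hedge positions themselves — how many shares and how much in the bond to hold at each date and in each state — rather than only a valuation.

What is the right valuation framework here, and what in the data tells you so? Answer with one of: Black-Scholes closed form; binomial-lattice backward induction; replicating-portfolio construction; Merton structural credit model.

Key observation: the mandate to exhibit the hedge at every date and state singles out the replicating-portfolio construction on the 4-period tree with factors 1.2 and 0.63 from 183.

framework: replicating-portfolio construction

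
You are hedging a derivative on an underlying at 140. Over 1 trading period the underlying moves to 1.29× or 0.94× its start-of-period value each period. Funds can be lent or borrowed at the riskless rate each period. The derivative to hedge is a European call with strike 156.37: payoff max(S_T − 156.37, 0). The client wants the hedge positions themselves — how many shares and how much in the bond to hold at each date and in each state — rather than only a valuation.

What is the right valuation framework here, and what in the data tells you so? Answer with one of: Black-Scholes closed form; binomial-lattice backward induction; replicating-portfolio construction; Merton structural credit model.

framework: replicating-portfolio construction

Key observation: since the answer must list Δ and B at each node of the 1.29/0.94 lattice on 140, the replicating-portfolio method — solving the two-state system at every node — is the one that applies.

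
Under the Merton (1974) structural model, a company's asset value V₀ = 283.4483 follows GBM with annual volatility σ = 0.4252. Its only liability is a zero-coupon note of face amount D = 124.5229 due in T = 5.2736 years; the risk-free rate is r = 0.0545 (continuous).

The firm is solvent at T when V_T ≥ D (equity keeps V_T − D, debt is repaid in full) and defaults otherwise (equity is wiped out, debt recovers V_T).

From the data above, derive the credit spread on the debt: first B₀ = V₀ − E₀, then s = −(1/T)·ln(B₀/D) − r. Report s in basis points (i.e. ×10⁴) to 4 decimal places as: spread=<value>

spread=200.3929

Work the structural quantities from V₀ = 283.4483 against face 124.5229:
d₁ = [ln(V₀/D) + (r + σ²/2)T] / (σ√T)
   = [ln(283.4483/124.5229) + (0.0545 + 0.5·0.4252²)·5.2736] / (0.4252·√5.2736)
   = [0.822540 + 0.764132] / 0.976443 = 1.624951
d₂ = d₁ − σ√T = 1.624951 − 0.976443 = 0.648508
N(d₁) = 0.947913,  N(d₂) = 0.741672,  e^(−rT) = 0.750203
E₀ = V₀·N(d₁) − D·e^(−rT)·N(d₂)
   = 283.4483·0.947913 − 124.5229·0.750203·0.741672 = 199.399361
B₀ = V₀ − E₀ = 283.4483 − 199.399361 = 84.048939
spread = −(1/T)·ln(B₀/D) − r = −(1/5.2736)·ln(84.048939/124.5229) − 0.0545 = 0.02003929
in basis points: 0.02003929 × 10⁴ = 200.3929 bp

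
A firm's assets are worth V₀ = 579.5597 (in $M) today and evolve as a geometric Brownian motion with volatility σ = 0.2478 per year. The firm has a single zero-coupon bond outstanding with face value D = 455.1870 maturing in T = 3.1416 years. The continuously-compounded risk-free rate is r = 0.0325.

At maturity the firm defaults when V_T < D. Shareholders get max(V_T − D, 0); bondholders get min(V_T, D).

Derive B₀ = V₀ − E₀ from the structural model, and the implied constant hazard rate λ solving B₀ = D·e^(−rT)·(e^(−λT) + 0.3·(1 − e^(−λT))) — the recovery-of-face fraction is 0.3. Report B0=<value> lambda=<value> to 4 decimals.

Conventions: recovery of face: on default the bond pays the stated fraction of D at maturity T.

B0=384.8029 lambda=0.0304

Apply the equity-as-call identities (strike 455.1870, horizon 3.1416 years):
d₁ = [ln(V₀/D) + (r + σ²/2)T] / (σ√T)
   = [ln(579.5597/455.1870) + (0.0325 + 0.5·0.2478²)·3.1416] / (0.2478·√3.1416)
   = [0.241560 + 0.198557] / 0.439215 = 1.002055
d₂ = d₁ − σ√T = 1.002055 − 0.439215 = 0.562840
N(d₁) = 0.841841,  N(d₂) = 0.713228,  e^(−rT) = 0.902937
E₀ = V₀·N(d₁) − D·e^(−rT)·N(d₂)
   = 579.5597·0.841841 − 455.1870·0.902937·0.713228 = 194.756756
B₀ = V₀ − E₀ = 579.5597 − 194.756756 = 384.802944
e^(−λT) = (B₀·e^(rT)/D − 0.3)/(1 − 0.3) = (384.8029·1.107496/455.1870 − 0.3)/0.7 = 0.90892546
λ = −ln(0.90892546)/3.1416 = 0.030396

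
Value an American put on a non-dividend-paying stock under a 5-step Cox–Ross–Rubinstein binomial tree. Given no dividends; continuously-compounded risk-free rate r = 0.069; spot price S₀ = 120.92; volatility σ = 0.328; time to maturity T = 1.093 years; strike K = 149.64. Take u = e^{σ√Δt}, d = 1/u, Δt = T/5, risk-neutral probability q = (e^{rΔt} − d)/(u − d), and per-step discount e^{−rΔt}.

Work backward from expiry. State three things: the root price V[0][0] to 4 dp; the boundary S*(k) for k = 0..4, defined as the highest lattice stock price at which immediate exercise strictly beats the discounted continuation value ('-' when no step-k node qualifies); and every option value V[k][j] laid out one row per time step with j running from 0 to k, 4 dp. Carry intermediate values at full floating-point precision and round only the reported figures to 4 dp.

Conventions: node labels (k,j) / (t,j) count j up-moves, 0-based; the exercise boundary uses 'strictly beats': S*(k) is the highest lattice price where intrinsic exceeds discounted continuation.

price = 31.6183
boundary = - 103.7282 88.9806 103.7282 120.9200
tree:
31.6183
45.9118 18.8855
60.6594 30.1331 8.6876
73.3102 45.9118 15.9354 2.0129
84.1624 60.6594 28.7200 4.1796 0.0000
93.4717 73.3102 45.9118 8.6788 0.0000 0.0000

Δt=0.21860, u=1.16574, d=0.85782, q=0.51109, disc=e^(-rΔt)=0.98503
k=5 terminal: V=max(K-S,0) → 93.4717 73.3102 45.9118 8.6788 0.0000 0.0000
k=4: j=0 S=65.4776 intr=84.1624 cont=81.9223 V=84.1624[EX]; j=1 S=88.9806 intr=60.6594 cont=58.4192 V=60.6594[EX]; j=2 S=120.9200 intr=28.7200 cont=26.4799 V=28.7200[EX]; j=3 S=164.3240 intr=0.0000 cont=4.1796 V=4.1796[hold]; j=4 S=223.3077 intr=0.0000 cont=0.0000 V=0.0000[hold]  S*(4)=120.9200
k=3: j=0 S=76.3298 intr=73.3102 cont=71.0701 V=73.3102[EX]; j=1 S=103.7282 intr=45.9118 cont=43.6717 V=45.9118[EX]; j=2 S=140.9612 intr=8.6788 cont=15.9354 V=15.9354[hold]; j=3 S=191.5589 intr=0.0000 cont=2.0129 V=2.0129[hold]  S*(3)=103.7282
k=2: j=0 S=88.9806 intr=60.6594 cont=58.4192 V=60.6594[EX]; j=1 S=120.9200 intr=28.7200 cont=30.1331 V=30.1331[hold]; j=2 S=164.3240 intr=0.0000 cont=8.6876 V=8.6876[hold]  S*(2)=88.9806
k=1: j=0 S=103.7282 intr=45.9118 cont=44.3831 V=45.9118[EX]; j=1 S=140.9612 intr=8.6788 cont=18.8855 V=18.8855[hold]  S*(1)=103.7282
k=0: j=0 S=120.9200 intr=28.7200 cont=31.6183 V=31.6183[hold]  S*(0)=-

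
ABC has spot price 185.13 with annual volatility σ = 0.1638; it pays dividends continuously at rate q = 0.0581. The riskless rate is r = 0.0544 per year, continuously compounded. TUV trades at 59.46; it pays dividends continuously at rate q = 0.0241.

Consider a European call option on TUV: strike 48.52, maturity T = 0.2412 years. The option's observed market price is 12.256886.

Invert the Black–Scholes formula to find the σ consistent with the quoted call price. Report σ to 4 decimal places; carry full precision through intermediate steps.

At σ = 0.4443 the Black–Scholes value reproduces the quote:
σ√T = 0.4443·√0.2412 = 0.218205
d₁ = (ln(S/K) + (r−q+σ²/2)T) / (σ√T) = (ln(59.46/48.52) + (0.0544−0.0241+0.4443²/2)·0.2412) / 0.218205 = (0.203328 + 0.031115) / 0.218205 = 1.074415
d₂ = d₁ − σ√T = 1.074415 − 0.218205 = 0.856210
e^{−rT} = 0.986964
e^{−qT} = 0.994204
N(d₁) = 0.858682,  N(d₂) = 0.804059
V = S·e^{−qT}·N(d₁) − K·e^{−rT}·N(d₂) = 50.761278 − 38.504392 = 12.256886 (equal to the quote); since ∂V/∂σ > 0 for all σ, the implied volatility is unique

sigma = 0.4443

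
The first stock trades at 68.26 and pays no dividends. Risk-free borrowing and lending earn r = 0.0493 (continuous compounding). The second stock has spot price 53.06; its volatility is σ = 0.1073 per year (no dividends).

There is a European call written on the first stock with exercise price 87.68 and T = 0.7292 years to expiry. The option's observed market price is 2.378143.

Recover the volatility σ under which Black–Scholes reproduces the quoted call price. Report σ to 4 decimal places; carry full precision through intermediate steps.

At σ = 0.3108 the Black–Scholes value reproduces the quote:
σ√T = 0.3108·√0.7292 = 0.265402
d₁ = (ln(S/K) + (r+σ²/2)T) / (σ√T) = (ln(68.26/87.68) + (0.0493+0.3108²/2)·0.7292) / 0.265402 = (-0.250370 + 0.071169) / 0.265402 = -0.675206
d₂ = d₁ − σ√T = -0.675206 − 0.265402 = -0.940608
e^{−rT} = 0.964689
N(d₁) = 0.249772,  N(d₂) = 0.173453
V = S·N(d₁) − K·e^{−rT}·N(d₂) = 17.049459 − 14.671316 = 2.378143 (the quoted price), and the Black–Scholes price is strictly increasing in σ, so σ is unique

sigma = 0.3108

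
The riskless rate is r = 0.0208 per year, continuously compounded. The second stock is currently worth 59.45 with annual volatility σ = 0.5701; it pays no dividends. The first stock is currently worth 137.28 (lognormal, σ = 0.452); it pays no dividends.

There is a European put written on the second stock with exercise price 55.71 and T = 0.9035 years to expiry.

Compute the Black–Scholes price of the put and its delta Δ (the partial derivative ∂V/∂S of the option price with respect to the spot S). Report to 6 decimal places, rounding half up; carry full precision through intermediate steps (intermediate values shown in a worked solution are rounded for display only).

σ√T = 0.5701·√0.9035 = 0.541895
d₁ = (ln(S/K) + (r+σ²/2)T) / (σ√T) = (ln(59.45/55.71) + (0.0208+0.5701²/2)·0.9035) / 0.541895 = (0.064976 + 0.165618) / 0.541895 = 0.425532
d₂ = d₁ − σ√T = 0.425532 − 0.541895 = -0.116363
e^{−rT} = 0.981383
N(−d₁) = 0.335224,  N(−d₂) = 0.546317
Put price V = K·e^{−rT}·N(−d₂) − S·N(−d₁) = 29.868719 − 19.929086 = 9.939633
Δ = −N(−d₁) = -0.335224

price = 9.939633
Δ = -0.335224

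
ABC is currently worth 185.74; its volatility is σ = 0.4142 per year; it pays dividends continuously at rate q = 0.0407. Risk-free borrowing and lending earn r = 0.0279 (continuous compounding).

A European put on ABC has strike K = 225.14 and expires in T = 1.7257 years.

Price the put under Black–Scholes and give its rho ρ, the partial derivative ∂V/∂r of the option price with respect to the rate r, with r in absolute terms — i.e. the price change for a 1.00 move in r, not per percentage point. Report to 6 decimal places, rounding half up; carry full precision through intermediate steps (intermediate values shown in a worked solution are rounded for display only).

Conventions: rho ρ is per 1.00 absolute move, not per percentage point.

price = 65.368202
ρ = -276.718610

σ√T = 0.4142·√1.7257 = 0.544118
d₁ = (ln(S/K) + (r−q+σ²/2)T) / (σ√T) = (ln(185.74/225.14) + (0.0279−0.0407+0.4142²/2)·1.7257) / 0.544118 = (-0.192375 + 0.125943) / 0.544118 = -0.122090
d₂ = d₁ − σ√T = -0.122090 − 0.544118 = -0.666208
e^{−rT} = 0.952994
e^{−qT} = 0.932174
N(−d₁) = 0.548586,  N(−d₂) = 0.747361
Put price V = K·e^{−rT}·N(−d₂) − S·e^{−qT}·N(−d₁) = 160.351515 − 94.983314 = 65.368202
ρ = −K·T·e^{−rT}·N(−d₂) = -276.718610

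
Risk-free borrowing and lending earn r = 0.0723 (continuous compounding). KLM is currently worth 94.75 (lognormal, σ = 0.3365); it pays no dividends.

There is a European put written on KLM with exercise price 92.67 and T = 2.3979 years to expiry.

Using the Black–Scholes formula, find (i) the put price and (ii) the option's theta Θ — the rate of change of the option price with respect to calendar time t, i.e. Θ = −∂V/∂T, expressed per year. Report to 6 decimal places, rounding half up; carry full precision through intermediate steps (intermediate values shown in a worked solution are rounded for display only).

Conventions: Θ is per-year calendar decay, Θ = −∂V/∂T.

σ√T = 0.3365·√2.3979 = 0.521075
d₁ = (ln(S/K) + (r+σ²/2)T) / (σ√T) = (ln(94.75/92.67) + (0.0723+0.3365²/2)·2.3979) / 0.521075 = (0.022197 + 0.309128) / 0.521075 = 0.635848
d₂ = d₁ − σ√T = 0.635848 − 0.521075 = 0.114773
e^{−rT} = 0.840828
N(−d₁) = 0.262438,  N(−d₂) = 0.454313
Put price V = K·e^{−rT}·N(−d₂) − S·N(−d₁) = 35.399817 − 24.865962 = 10.533855
φ(d₁) = (1/√(2π))·e^{−d₁²/2} = 0.325924
Θ = −S·φ(d₁)·σ/(2√T) + r·K·e^{−rT}·N(−d₂) = −3.355332 + 2.559407 = -0.795925

price = 10.533855
Θ = -0.795925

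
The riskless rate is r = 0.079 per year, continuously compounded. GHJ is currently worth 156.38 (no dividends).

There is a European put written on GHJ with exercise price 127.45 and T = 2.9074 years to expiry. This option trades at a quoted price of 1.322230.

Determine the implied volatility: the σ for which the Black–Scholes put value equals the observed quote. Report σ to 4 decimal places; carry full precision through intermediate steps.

sigma = 0.1788

At σ = 0.1788 the Black–Scholes value reproduces the quote:
σ√T = 0.1788·√2.9074 = 0.304874
d₁ = (ln(S/K) + (r+σ²/2)T) / (σ√T) = (ln(156.38/127.45) + (0.079+0.1788²/2)·2.9074) / 0.304874 = (0.204565 + 0.276159) / 0.304874 = 1.576795
d₂ = d₁ − σ√T = 1.576795 − 0.304874 = 1.271922
e^{−rT} = 0.794784
N(−d₁) = 0.057421,  N(−d₂) = 0.101700
V = K·e^{−rT}·N(−d₂) − S·N(−d₁) = 10.301774 − 8.979544 = 1.322230 (equal to the quote); since ∂V/∂σ > 0 for all σ, the implied volatility is unique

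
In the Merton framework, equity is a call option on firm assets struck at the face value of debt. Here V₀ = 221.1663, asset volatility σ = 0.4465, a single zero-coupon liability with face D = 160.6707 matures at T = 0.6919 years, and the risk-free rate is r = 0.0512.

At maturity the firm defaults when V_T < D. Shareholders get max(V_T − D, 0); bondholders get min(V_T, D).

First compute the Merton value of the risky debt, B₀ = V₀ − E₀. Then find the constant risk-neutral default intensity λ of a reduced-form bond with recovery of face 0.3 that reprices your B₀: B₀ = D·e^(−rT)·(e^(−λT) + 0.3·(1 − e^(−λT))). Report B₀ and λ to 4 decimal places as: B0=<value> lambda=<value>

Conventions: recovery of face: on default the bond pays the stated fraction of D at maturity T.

With assets at 221.1663 and a single debt payment of 160.6707 at 0.6919 years:
d₁ = [ln(V₀/D) + (r + σ²/2)T] / (σ√T)
   = [ln(221.1663/160.6707) + (0.0512 + 0.5·0.4465²)·0.6919] / (0.4465·√0.6919)
   = [0.319558 + 0.104395] / 0.371401 = 1.141496
d₂ = d₁ − σ√T = 1.141496 − 0.371401 = 0.770094
N(d₁) = 0.873168,  N(d₂) = 0.779378,  e^(−rT) = 0.965195
E₀ = V₀·N(d₁) − D·e^(−rT)·N(d₂)
   = 221.1663·0.873168 − 160.6707·0.965195·0.779378 = 72.250553
B₀ = V₀ − E₀ = 221.1663 − 72.250553 = 148.915747
e^(−λT) = (B₀·e^(rT)/D − 0.3)/(1 − 0.3) = (148.9157·1.036060/160.6707 − 0.3)/0.7 = 0.94322847
λ = −ln(0.94322847)/0.6919 = 0.084473

B0=148.9157 lambda=0.0845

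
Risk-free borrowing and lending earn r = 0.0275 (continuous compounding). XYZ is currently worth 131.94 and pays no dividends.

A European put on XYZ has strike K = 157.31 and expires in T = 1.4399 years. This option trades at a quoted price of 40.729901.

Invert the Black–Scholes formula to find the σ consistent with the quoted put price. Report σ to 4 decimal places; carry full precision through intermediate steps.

At σ = 0.4506 the Black–Scholes value reproduces the quote:
σ√T = 0.4506·√1.4399 = 0.540701
d₁ = (ln(S/K) + (r+σ²/2)T) / (σ√T) = (ln(131.94/157.31) + (0.0275+0.4506²/2)·1.4399) / 0.540701 = (-0.175871 + 0.185776) / 0.540701 = 0.018319
d₂ = d₁ − σ√T = 0.018319 − 0.540701 = -0.522382
e^{−rT} = 0.961176
N(−d₁) = 0.492692,  N(−d₂) = 0.699298
V = K·e^{−rT}·N(−d₂) − S·N(−d₁) = 105.735714 − 65.005812 = 40.729901 (the observed quote) — the price is monotone increasing in volatility, hence this σ is the only solution

sigma = 0.4506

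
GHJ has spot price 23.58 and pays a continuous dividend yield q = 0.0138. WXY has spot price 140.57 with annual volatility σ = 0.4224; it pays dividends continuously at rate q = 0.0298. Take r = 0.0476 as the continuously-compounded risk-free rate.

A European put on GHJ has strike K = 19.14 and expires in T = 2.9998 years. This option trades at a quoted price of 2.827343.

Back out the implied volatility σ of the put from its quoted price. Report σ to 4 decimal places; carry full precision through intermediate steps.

sigma = 0.4028

At σ = 0.4028 the Black–Scholes value reproduces the quote:
σ√T = 0.4028·√2.9998 = 0.697647
d₁ = (ln(S/K) + (r−q+σ²/2)T) / (σ√T) = (ln(23.58/19.14) + (0.0476−0.0138+0.4028²/2)·2.9998) / 0.697647 = (0.208619 + 0.344749) / 0.697647 = 0.793191
d₂ = d₁ − σ√T = 0.793191 − 0.697647 = 0.095544
e^{−rT} = 0.866936
e^{−qT} = 0.959448
N(−d₁) = 0.213833,  N(−d₂) = 0.461941
V = K·e^{−rT}·N(−d₂) − S·e^{−qT}·N(−d₁) = 7.665060 − 4.837716 = 2.827343 (the observed quote) — the price is monotone increasing in volatility, hence this σ is the only solution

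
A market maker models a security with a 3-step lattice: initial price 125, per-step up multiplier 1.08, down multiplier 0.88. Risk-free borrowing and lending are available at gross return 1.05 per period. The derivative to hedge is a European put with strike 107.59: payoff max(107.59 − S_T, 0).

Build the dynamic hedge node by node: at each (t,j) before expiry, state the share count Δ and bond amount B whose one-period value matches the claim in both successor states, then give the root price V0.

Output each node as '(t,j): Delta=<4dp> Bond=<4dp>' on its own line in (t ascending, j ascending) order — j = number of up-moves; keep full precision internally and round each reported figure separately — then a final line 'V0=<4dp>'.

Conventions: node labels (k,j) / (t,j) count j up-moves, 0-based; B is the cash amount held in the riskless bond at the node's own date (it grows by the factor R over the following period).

(0,0): Delta=-0.0440 Bond=5.7144
(1,0): Delta=-0.2378 Bond=27.3194
(1,1): Delta=-0.0161 Bond=2.2379
(2,0): Delta=-1.0000 Bond=102.4667
(2,1): Delta=-0.1282 Bond=15.6651
(2,2): Delta=0.0000 Bond=0.0000
V0=0.2163

No-arbitrage ⇒ martingale measure with p* = (R−d)/(u−d) = 0.8500.
Terminal payoffs: V(3,0)=22.4060, V(3,1)=3.0460, V(3,2)=0.0000, V(3,3)=0.0000
Node (2,0) S=96.8000: V=(p*·3.0460+(1−p*)·22.4060)/1.05=5.6667; Δ=(3.0460−22.4060)/(104.5440−85.1840)=-1.0000; B=V−Δ·S=102.4667
Node (2,1) S=118.8000: V=(p*·0.0000+(1−p*)·3.0460)/1.05=0.4351; Δ=(0.0000−3.0460)/(128.3040−104.5440)=-0.1282; B=V−Δ·S=15.6651
Node (2,2) S=145.8000: V=(p*·0.0000+(1−p*)·0.0000)/1.05=0.0000; Δ=(0.0000−0.0000)/(157.4640−128.3040)=0.0000; B=V−Δ·S=0.0000
Node (1,0) S=110.0000: V=(p*·0.4351+(1−p*)·5.6667)/1.05=1.1618; Δ=(0.4351−5.6667)/(118.8000−96.8000)=-0.2378; B=V−Δ·S=27.3194
Node (1,1) S=135.0000: V=(p*·0.0000+(1−p*)·0.4351)/1.05=0.0622; Δ=(0.0000−0.4351)/(145.8000−118.8000)=-0.0161; B=V−Δ·S=2.2379
Node (0,0) S=125.0000: V=(p*·0.0622+(1−p*)·1.1618)/1.05=0.2163; Δ=(0.0622−1.1618)/(135.0000−110.0000)=-0.0440; B=V−Δ·S=5.7144
Sanity check at the root: Δ(0,0)·S0 + B(0,0) reproduces V0 = 0.2163.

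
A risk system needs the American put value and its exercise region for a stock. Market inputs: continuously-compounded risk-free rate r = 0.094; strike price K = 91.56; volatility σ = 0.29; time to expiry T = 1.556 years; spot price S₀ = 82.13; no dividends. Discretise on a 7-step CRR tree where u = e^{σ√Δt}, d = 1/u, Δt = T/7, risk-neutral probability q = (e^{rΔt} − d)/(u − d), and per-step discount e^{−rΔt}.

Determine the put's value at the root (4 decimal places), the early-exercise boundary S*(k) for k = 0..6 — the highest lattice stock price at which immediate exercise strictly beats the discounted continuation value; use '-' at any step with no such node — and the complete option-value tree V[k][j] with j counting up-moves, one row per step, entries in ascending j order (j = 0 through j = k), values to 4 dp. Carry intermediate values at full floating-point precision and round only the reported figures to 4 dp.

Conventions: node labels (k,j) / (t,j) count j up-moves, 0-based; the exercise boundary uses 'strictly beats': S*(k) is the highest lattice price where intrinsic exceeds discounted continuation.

Δt=0.22229, u=1.14651, d=0.87221, q=0.54285, disc=e^(-rΔt)=0.97932
k=7 terminal: V=max(K-S,0) → 60.0213 50.1025 37.0642 19.9255 0.0000 0.0000 0.0000 0.0000
k=6: j=0 S=36.1596 intr=55.4004 cont=53.5071 V=55.4004[EX]; j=1 S=47.5317 intr=44.0283 cont=42.1351 V=44.0283[EX]; j=2 S=62.4802 intr=29.0798 cont=27.1865 V=29.0798[EX]; j=3 S=82.1300 intr=9.4300 cont=8.9207 V=9.4300[EX]; j=4 S=107.9596 intr=0.0000 cont=0.0000 V=0.0000[hold]; j=5 S=141.9125 intr=0.0000 cont=0.0000 V=0.0000[hold]; j=6 S=186.5435 intr=0.0000 cont=0.0000 V=0.0000[hold]  S*(6)=82.1300
k=5: j=0 S=41.4575 intr=50.1025 cont=48.2092 V=50.1025[EX]; j=1 S=54.4958 intr=37.0642 cont=35.1710 V=37.0642[EX]; j=2 S=71.6345 intr=19.9255 cont=18.0322 V=19.9255[EX]; j=3 S=94.1633 intr=0.0000 cont=4.2218 V=4.2218[hold]; j=4 S=123.7773 intr=0.0000 cont=0.0000 V=0.0000[hold]; j=5 S=162.7048 intr=0.0000 cont=0.0000 V=0.0000[hold]  S*(5)=71.6345
k=4: j=0 S=47.5317 intr=44.0283 cont=42.1351 V=44.0283[EX]; j=1 S=62.4802 intr=29.0798 cont=27.1865 V=29.0798[EX]; j=2 S=82.1300 intr=9.4300 cont=11.1651 V=11.1651[hold]; j=3 S=107.9596 intr=0.0000 cont=1.8901 V=1.8901[hold]; j=4 S=141.9125 intr=0.0000 cont=0.0000 V=0.0000[hold]  S*(4)=62.4802
k=3: j=0 S=54.4958 intr=37.0642 cont=35.1710 V=37.0642[EX]; j=1 S=71.6345 intr=19.9255 cont=18.9546 V=19.9255[EX]; j=2 S=94.1633 intr=0.0000 cont=6.0034 V=6.0034[hold]; j=3 S=123.7773 intr=0.0000 cont=0.8462 V=0.8462[hold]  S*(3)=71.6345
k=2: j=0 S=62.4802 intr=29.0798 cont=27.1865 V=29.0798[EX]; j=1 S=82.1300 intr=9.4300 cont=12.1122 V=12.1122[hold]; j=2 S=107.9596 intr=0.0000 cont=3.1376 V=3.1376[hold]  S*(2)=62.4802
k=1: j=0 S=71.6345 intr=19.9255 cont=19.4582 V=19.9255[EX]; j=1 S=94.1633 intr=0.0000 cont=7.0907 V=7.0907[hold]  S*(1)=71.6345
k=0: j=0 S=82.1300 intr=9.4300 cont=12.6902 V=12.6902[hold]  S*(0)=-

price = 12.6902
boundary = - 71.6345 62.4802 71.6345 62.4802 71.6345 82.1300
tree:
12.6902
19.9255 7.0907
29.0798 12.1122 3.1376
37.0642 19.9255 6.0034 0.8462
44.0283 29.0798 11.1651 1.8901 0.0000
50.1025 37.0642 19.9255 4.2218 0.0000 0.0000
55.4004 44.0283 29.0798 9.4300 0.0000 0.0000 0.0000
60.0213 50.1025 37.0642 19.9255 0.0000 0.0000 0.0000 0.0000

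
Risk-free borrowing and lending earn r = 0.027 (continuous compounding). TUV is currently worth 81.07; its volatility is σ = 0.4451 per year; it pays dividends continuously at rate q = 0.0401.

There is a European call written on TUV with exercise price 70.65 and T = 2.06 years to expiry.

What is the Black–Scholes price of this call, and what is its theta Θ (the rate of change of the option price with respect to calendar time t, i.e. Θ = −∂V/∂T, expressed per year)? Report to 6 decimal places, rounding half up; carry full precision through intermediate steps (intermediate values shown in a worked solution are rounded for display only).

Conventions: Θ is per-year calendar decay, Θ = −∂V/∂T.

σ√T = 0.4451·√2.06 = 0.638839
d₁ = (ln(S/K) + (r−q+σ²/2)T) / (σ√T) = (ln(81.07/70.65) + (0.027−0.0401+0.4451²/2)·2.06) / 0.638839 = (0.137575 + 0.177071) / 0.638839 = 0.492529
d₂ = d₁ − σ√T = 0.492529 − 0.638839 = -0.146310
e^{−rT} = 0.945899
e^{−qT} = 0.920714
N(d₁) = 0.688827,  N(d₂) = 0.441838
Call price V = S·e^{−qT}·N(d₁) − K·e^{−rT}·N(d₂) = 51.415621 − 29.527050 = 21.888572
φ(d₁) = (1/√(2π))·e^{−d₁²/2} = 0.353373
Θ = −S·e^{−qT}·φ(d₁)·σ/(2√T) + q·S·e^{−qT}·N(d₁) − r·K·e^{−rT}·N(d₂) = −4.089897 + 2.061766 − 0.797230 = -2.825361

price = 21.888572
Θ = -2.825361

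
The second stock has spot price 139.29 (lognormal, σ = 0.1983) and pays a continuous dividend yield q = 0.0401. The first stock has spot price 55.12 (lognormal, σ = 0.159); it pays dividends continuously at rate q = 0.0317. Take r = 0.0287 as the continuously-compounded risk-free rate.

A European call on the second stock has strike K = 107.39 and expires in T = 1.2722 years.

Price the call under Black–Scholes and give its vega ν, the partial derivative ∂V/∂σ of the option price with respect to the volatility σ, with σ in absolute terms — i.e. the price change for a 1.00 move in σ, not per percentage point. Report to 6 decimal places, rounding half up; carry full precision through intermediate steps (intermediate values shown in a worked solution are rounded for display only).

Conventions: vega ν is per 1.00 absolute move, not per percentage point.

σ√T = 0.1983·√1.2722 = 0.223666
d₁ = (ln(S/K) + (r−q+σ²/2)T) / (σ√T) = (ln(139.29/107.39) + (0.0287−0.0401+0.1983²/2)·1.2722) / 0.223666 = (0.260091 + 0.010510) / 0.223666 = 1.209844
d₂ = d₁ − σ√T = 1.209844 − 0.223666 = 0.986178
e^{−rT} = 0.964146
e^{−qT} = 0.950264
N(d₁) = 0.886831,  N(d₂) = 0.837977
Call price V = S·e^{−qT}·N(d₁) − K·e^{−rT}·N(d₂) = 117.382941 − 86.763876 = 30.619065
φ(d₁) = (1/√(2π))·e^{−d₁²/2} = 0.191896
ν = S·e^{−qT}·φ(d₁)·√T = 28.648955

price = 30.619065
ν = 28.648955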